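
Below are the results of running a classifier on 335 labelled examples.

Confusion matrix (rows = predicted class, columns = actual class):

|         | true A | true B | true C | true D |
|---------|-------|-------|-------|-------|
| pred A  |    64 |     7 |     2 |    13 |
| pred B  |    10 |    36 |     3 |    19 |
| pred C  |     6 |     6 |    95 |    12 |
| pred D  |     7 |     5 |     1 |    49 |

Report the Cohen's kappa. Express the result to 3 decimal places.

0.634

Observed agreement pₒ = trace/N = 244/335 = 0.7284
Expected agreement pₑ = Σ (rowᵢ·colᵢ)/N² = (87·86 + 54·68 + 101·119 + 93·62)/335² = 0.2579
κ = (pₒ − pₑ)/(1 − pₑ) = (0.7284 − 0.2579)/(1 − 0.2579) = 0.634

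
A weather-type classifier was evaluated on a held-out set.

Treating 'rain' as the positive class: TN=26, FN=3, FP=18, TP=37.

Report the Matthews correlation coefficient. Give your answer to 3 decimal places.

MCC = (TP·TN − FP·FN) / √((TP+FP)(TP+FN)(TN+FP)(TN+FN))
Numerator = 37·26 − 18·3 = 908
Denominator = √(55·40·44·29) = √2807200 = 1675.4701
MCC = 908 / 1675.4701 = 0.542

0.542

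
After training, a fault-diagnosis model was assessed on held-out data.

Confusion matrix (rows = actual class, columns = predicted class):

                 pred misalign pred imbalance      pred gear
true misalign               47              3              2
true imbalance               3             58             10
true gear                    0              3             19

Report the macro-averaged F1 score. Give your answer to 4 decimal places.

Per-class F1 score (2·TP/(2·TP+FP+FN)):
  misalign: TP=47, FP=3+0=3, FN=3+2=5 → 94/102 = 0.92157
  imbalance: TP=58, FP=3+3=6, FN=3+10=13 → 116/135 = 0.85926
  gear: TP=19, FP=2+10=12, FN=0+3=3 → 38/53 = 0.71698
Macro-F1 score = mean = (0.92157 + 0.85926 + 0.71698) / 3 = 0.8326

0.8326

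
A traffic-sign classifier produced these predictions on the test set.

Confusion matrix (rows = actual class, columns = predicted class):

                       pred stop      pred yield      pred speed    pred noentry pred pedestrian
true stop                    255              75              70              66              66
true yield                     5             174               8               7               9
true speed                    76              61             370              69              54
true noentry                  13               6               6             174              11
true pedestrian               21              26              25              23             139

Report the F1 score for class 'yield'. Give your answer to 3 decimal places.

Take TP from the diagonal, FP from the rest of the 'yield' prediction marginal, FN from the rest of the 'yield' actual marginal.
F1 score = 2·TP/(2·TP+FP+FN).
yield: TP=174, FP=75+61+6+26=168, FN=5+8+7+9=29 → 348/545 = 0.6385

0.639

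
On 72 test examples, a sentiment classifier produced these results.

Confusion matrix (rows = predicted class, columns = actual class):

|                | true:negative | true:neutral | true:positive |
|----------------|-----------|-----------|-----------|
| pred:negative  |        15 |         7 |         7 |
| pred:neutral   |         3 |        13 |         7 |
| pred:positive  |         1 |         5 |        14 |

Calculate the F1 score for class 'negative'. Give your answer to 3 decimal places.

0.625

One-vs-rest for 'negative': TP = diagonal; FP = other classes predicted 'negative'; FN = 'negative' predicted as other.
F1 score = 2·TP/(2·TP+FP+FN).
negative: TP=15, FP=7+7=14, FN=3+1=4 → 30/48 = 0.6250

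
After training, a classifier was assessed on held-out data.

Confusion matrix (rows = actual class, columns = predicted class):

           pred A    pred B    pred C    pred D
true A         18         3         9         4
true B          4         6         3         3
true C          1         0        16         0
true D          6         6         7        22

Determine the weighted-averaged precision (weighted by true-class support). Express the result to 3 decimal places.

Per-class precision (TP/(TP+FP)):
  A: TP=18, FP=4+1+6=11 → 18/29 = 0.6207
  B: TP=6, FP=3+0+6=9 → 6/15 = 0.4000
  C: TP=16, FP=9+3+7=19 → 16/35 = 0.4571
  D: TP=22, FP=4+3+0=7 → 22/29 = 0.7586
Weighted-precision = Σ (supportᵢ/N)·precisionᵢ with N=108: (34/108)·0.6207 + (16/108)·0.4000 + (17/108)·0.4571 + (41/108)·0.7586 = 0.615

0.615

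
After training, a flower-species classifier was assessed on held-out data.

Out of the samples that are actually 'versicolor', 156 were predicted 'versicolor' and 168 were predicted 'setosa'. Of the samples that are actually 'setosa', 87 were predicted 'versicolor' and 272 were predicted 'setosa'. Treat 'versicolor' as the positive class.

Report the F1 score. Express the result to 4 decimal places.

0.5503

Precision = TP/(TP+FP) = 156/243 = 0.6420
Recall = TP/(TP+FN) = 156/324 = 0.4815
F1 = 2·TP/(2·TP+FP+FN) = 312/567 = 0.5503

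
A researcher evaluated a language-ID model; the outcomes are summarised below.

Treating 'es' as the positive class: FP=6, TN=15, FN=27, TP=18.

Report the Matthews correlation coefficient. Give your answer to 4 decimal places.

MCC = (TP·TN − FP·FN) / √((TP+FP)(TP+FN)(TN+FP)(TN+FN))
Numerator = 18·15 − 6·27 = 108
Denominator = √(24·45·21·42) = √952560 = 975.9918
MCC = 108 / 975.9918 = 0.1107

0.1107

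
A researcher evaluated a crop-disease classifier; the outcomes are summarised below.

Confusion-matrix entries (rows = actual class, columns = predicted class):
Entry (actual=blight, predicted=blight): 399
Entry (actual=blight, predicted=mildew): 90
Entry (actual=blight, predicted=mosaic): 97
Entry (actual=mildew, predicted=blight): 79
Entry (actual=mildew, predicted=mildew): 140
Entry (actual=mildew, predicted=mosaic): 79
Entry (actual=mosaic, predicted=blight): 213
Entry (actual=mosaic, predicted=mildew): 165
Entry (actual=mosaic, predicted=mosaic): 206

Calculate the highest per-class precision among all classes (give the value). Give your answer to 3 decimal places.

0.577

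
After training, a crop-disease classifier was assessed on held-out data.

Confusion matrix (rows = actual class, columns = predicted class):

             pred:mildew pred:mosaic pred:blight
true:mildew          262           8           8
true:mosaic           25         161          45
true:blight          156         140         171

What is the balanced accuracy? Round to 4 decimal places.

0.6685

Balanced accuracy = mean of per-class recall.
  mildew: recall = 262/278 = 0.94245
  mosaic: recall = 161/231 = 0.69697
  blight: recall = 171/467 = 0.36617
Mean = (0.94245 + 0.69697 + 0.36617) / 3 = 0.6685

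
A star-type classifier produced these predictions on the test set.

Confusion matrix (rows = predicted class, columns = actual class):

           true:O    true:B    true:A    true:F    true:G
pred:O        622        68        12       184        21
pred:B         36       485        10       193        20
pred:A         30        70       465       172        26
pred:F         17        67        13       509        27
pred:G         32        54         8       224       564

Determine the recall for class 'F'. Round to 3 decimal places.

Treat 'F' as positive and all other classes as negative.
recall = TP/(TP+FN).
F: TP=509, FN=184+193+172+224=773 → 509/1282 = 0.3970

0.397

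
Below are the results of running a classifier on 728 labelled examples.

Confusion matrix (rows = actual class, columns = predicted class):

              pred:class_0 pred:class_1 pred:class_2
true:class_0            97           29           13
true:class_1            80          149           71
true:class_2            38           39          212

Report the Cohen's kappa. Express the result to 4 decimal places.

0.4375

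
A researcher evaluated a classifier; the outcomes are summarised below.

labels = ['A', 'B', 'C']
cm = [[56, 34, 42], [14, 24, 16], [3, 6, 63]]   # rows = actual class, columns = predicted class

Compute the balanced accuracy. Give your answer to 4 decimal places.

Balanced accuracy = mean of per-class recall.
  A: recall = 56/132 = 0.42424
  B: recall = 24/54 = 0.44444
  C: recall = 63/72 = 0.87500
Mean = (0.42424 + 0.44444 + 0.87500) / 3 = 0.5812

0.5812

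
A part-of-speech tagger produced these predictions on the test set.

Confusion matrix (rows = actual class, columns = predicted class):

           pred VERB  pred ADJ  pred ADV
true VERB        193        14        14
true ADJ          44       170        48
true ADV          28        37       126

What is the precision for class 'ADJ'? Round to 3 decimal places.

Take TP from the diagonal, FP from the rest of the 'ADJ' prediction marginal, FN from the rest of the 'ADJ' actual marginal.
precision = TP/(TP+FP).
ADJ: TP=170, FP=14+37=51 → 170/221 = 0.7692

0.769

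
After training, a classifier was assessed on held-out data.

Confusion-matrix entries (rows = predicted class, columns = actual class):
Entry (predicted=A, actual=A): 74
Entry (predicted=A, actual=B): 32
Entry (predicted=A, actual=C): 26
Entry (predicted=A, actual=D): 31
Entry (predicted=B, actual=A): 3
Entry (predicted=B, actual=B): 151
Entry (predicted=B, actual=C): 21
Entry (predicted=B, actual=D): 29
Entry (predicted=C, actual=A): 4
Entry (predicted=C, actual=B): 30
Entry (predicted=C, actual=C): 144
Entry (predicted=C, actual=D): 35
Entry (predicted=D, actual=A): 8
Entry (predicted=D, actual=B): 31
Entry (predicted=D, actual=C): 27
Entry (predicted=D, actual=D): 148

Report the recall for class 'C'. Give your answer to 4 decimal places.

0.6606

Treat 'C' as positive and all other classes as negative.
recall = TP/(TP+FN).
C: TP=144, FN=26+21+27=74 → 144/218 = 0.66055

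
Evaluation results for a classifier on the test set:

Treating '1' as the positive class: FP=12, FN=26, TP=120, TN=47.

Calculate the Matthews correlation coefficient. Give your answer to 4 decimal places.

0.5848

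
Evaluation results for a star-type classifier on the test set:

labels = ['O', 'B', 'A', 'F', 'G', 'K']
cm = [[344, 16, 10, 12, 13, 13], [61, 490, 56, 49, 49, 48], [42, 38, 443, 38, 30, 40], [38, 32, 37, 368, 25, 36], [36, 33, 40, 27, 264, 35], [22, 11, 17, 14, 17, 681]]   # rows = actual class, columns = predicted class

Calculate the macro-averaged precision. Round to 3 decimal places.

0.724

Per-class precision (TP/(TP+FP)):
  O: TP=344, FP=61+42+38+36+22=199 → 344/543 = 0.6335
  B: TP=490, FP=16+38+32+33+11=130 → 490/620 = 0.7903
  A: TP=443, FP=10+56+37+40+17=160 → 443/603 = 0.7347
  F: TP=368, FP=12+49+38+27+14=140 → 368/508 = 0.7244
  G: TP=264, FP=13+49+30+25+17=134 → 264/398 = 0.6633
  K: TP=681, FP=13+48+40+36+35=172 → 681/853 = 0.7984
Macro-precision = mean = (0.6335 + 0.7903 + 0.7347 + 0.7244 + 0.6633 + 0.7984) / 6 = 0.724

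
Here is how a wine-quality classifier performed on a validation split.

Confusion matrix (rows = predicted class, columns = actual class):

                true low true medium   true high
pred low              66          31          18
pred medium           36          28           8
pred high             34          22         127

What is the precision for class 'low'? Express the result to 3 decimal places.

Take TP from the diagonal, FP from the rest of the 'low' prediction marginal, FN from the rest of the 'low' actual marginal.
precision = TP/(TP+FP).
low: TP=66, FP=31+18=49 → 66/115 = 0.5739

0.574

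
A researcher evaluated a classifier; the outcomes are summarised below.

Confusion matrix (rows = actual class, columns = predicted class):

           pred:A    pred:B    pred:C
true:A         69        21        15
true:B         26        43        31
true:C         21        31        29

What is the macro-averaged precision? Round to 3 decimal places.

0.478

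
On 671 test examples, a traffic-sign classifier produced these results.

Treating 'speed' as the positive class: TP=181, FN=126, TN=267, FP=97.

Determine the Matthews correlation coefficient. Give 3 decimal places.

0.327

MCC = (TP·TN − FP·FN) / √((TP+FP)(TP+FN)(TN+FP)(TN+FN))
Numerator = 181·267 − 97·126 = 36105
Denominator = √(278·307·364·393) = √12208915992 = 110493.9636
MCC = 36105 / 110493.9636 = 0.327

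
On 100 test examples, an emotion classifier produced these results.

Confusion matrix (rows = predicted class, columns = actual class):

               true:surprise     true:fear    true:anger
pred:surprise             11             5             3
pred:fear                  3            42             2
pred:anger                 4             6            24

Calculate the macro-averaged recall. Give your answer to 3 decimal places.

Per-class recall (TP/(TP+FN)):
  surprise: TP=11, FN=3+4=7 → 11/18 = 0.6111
  fear: TP=42, FN=5+6=11 → 42/53 = 0.7925
  anger: TP=24, FN=3+2=5 → 24/29 = 0.8276
Macro-recall = mean = (0.6111 + 0.7925 + 0.8276) / 3 = 0.744

0.744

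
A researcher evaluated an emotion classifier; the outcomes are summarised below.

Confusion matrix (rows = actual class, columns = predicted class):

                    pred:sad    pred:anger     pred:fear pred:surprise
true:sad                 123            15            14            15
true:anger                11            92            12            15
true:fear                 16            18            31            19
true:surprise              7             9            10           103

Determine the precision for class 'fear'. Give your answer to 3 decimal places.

0.463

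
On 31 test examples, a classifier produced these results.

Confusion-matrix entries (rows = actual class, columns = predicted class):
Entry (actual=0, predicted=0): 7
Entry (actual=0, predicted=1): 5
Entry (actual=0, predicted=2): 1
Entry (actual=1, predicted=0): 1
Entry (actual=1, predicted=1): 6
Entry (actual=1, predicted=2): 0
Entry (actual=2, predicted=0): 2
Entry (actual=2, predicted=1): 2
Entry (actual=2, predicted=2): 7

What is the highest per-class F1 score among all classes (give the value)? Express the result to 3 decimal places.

0.737

Per-class F1 score (2·TP/(2·TP+FP+FN)):
  0: TP=7, FP=1+2=3, FN=5+1=6 → 14/23 = 0.6087
  1: TP=6, FP=5+2=7, FN=1+0=1 → 12/20 = 0.6000
  2: TP=7, FP=1+0=1, FN=2+2=4 → 14/19 = 0.7368
Highest is class '2' with F1 score = 0.737.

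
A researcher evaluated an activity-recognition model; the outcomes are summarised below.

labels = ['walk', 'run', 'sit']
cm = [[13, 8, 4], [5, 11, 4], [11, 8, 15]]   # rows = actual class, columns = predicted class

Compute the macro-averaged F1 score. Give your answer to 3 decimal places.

0.492

Per-class F1 score (2·TP/(2·TP+FP+FN)):
  walk: TP=13, FP=5+11=16, FN=8+4=12 → 26/54 = 0.4815
  run: TP=11, FP=8+8=16, FN=5+4=9 → 22/47 = 0.4681
  sit: TP=15, FP=4+4=8, FN=11+8=19 → 30/57 = 0.5263
Macro-F1 score = mean = (0.4815 + 0.4681 + 0.5263) / 3 = 0.492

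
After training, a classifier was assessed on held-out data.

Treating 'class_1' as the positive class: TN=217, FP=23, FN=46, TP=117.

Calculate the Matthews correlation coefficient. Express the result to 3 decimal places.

0.641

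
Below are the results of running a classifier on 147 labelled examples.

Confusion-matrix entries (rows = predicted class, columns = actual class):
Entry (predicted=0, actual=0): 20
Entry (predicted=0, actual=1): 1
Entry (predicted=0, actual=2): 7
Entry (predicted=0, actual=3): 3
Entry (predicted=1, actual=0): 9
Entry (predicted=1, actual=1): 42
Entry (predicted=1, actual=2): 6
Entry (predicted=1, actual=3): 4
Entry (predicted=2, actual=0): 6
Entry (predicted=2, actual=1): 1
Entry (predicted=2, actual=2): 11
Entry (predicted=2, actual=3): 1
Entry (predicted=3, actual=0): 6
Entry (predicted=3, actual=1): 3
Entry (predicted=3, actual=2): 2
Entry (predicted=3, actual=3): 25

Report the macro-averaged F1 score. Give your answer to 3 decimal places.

0.637

Per-class F1 score (2·TP/(2·TP+FP+FN)):
  0: TP=20, FP=1+7+3=11, FN=9+6+6=21 → 40/72 = 0.5556
  1: TP=42, FP=9+6+4=19, FN=1+1+3=5 → 84/108 = 0.7778
  2: TP=11, FP=6+1+1=8, FN=7+6+2=15 → 22/45 = 0.4889
  3: TP=25, FP=6+3+2=11, FN=3+4+1=8 → 50/69 = 0.7246
Macro-F1 score = mean = (0.5556 + 0.7778 + 0.4889 + 0.7246) / 4 = 0.637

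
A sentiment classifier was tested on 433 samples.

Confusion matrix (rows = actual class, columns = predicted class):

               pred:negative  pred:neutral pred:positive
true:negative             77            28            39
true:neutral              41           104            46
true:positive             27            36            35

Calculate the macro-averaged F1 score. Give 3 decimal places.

0.478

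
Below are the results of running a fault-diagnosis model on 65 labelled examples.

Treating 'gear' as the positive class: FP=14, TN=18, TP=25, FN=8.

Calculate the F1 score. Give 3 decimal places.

0.694

Precision = TP/(TP+FP) = 25/39 = 0.6410
Recall = TP/(TP+FN) = 25/33 = 0.7576
F1 = 2·TP/(2·TP+FP+FN) = 50/72 = 0.694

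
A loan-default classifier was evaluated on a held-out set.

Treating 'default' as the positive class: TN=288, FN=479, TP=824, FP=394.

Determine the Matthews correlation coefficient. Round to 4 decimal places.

MCC = (TP·TN − FP·FN) / √((TP+FP)(TP+FN)(TN+FP)(TN+FN))
Numerator = 824·288 − 394·479 = 48586
Denominator = √(1218·1303·682·767) = √830178425076 = 911141.2761
MCC = 48586 / 911141.2761 = 0.0533

0.0533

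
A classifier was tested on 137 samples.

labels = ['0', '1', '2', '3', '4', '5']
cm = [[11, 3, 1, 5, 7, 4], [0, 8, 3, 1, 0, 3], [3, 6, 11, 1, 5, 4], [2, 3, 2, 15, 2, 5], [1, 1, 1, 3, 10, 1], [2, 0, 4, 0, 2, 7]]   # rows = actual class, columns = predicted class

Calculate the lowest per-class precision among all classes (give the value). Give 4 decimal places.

Per-class precision (TP/(TP+FP)):
  0: TP=11, FP=0+3+2+1+2=8 → 11/19 = 0.57895
  1: TP=8, FP=3+6+3+1+0=13 → 8/21 = 0.38095
  2: TP=11, FP=1+3+2+1+4=11 → 11/22 = 0.50000
  3: TP=15, FP=5+1+1+3+0=10 → 15/25 = 0.60000
  4: TP=10, FP=7+0+5+2+2=16 → 10/26 = 0.38462
  5: TP=7, FP=4+3+4+5+1=17 → 7/24 = 0.29167
Lowest is class '5' with precision = 0.2917.

0.2917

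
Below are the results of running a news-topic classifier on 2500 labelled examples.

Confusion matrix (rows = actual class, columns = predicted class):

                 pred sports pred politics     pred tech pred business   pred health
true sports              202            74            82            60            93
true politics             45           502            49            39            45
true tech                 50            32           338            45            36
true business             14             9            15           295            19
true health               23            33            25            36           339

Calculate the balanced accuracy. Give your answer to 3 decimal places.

0.678

Balanced accuracy = mean of per-class recall.
  sports: recall = 202/511 = 0.3953
  politics: recall = 502/680 = 0.7382
  tech: recall = 338/501 = 0.6747
  business: recall = 295/352 = 0.8381
  health: recall = 339/456 = 0.7434
Mean = (0.3953 + 0.7382 + 0.6747 + 0.8381 + 0.7434) / 5 = 0.678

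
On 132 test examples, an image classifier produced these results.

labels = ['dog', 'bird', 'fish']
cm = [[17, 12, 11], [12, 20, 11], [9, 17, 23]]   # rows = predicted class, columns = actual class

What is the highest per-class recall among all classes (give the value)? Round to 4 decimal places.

Per-class recall (TP/(TP+FN)):
  dog: TP=17, FN=12+9=21 → 17/38 = 0.44737
  bird: TP=20, FN=12+17=29 → 20/49 = 0.40816
  fish: TP=23, FN=11+11=22 → 23/45 = 0.51111
Highest is class 'fish' with recall = 0.5111.

0.5111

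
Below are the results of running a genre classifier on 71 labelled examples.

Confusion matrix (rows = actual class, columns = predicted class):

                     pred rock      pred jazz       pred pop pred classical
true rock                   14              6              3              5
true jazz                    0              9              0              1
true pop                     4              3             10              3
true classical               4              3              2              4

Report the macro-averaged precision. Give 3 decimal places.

0.510

Per-class precision (TP/(TP+FP)):
  rock: TP=14, FP=0+4+4=8 → 14/22 = 0.6364
  jazz: TP=9, FP=6+3+3=12 → 9/21 = 0.4286
  pop: TP=10, FP=3+0+2=5 → 10/15 = 0.6667
  classical: TP=4, FP=5+1+3=9 → 4/13 = 0.3077
Macro-precision = mean = (0.6364 + 0.4286 + 0.6667 + 0.3077) / 4 = 0.510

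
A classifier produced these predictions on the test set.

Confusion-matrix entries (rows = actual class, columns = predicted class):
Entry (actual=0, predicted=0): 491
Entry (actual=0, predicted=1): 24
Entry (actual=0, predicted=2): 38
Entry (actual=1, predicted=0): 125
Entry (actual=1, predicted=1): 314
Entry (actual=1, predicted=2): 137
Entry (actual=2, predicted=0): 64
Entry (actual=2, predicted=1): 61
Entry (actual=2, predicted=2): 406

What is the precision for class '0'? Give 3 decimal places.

0.722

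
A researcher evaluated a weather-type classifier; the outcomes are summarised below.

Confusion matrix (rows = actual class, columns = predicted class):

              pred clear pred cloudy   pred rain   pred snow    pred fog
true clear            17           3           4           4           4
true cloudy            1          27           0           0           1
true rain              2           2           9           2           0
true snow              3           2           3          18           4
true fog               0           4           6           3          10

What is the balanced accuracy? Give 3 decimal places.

Balanced accuracy = mean of per-class recall.
  clear: recall = 17/32 = 0.5313
  cloudy: recall = 27/29 = 0.9310
  rain: recall = 9/15 = 0.6000
  snow: recall = 18/30 = 0.6000
  fog: recall = 10/23 = 0.4348
Mean = (0.5313 + 0.9310 + 0.6000 + 0.6000 + 0.4348) / 5 = 0.619

0.619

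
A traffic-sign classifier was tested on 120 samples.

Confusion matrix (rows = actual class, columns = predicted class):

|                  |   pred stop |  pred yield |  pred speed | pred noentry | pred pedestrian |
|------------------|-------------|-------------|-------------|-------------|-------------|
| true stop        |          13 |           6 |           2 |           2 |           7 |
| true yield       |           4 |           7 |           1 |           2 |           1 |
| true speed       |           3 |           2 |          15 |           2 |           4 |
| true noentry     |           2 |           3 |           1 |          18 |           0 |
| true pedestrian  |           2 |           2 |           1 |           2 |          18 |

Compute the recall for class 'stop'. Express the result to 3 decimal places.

0.433

Take TP from the diagonal, FP from the rest of the 'stop' prediction marginal, FN from the rest of the 'stop' actual marginal.
recall = TP/(TP+FN).
stop: TP=13, FN=6+2+2+7=17 → 13/30 = 0.4333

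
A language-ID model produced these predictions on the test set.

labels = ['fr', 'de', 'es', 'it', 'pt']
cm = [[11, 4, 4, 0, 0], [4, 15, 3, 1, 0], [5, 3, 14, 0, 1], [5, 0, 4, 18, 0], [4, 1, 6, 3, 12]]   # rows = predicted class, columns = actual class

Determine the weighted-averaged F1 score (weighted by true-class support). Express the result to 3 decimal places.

Per-class F1 score (2·TP/(2·TP+FP+FN)):
  fr: TP=11, FP=4+4+0+0=8, FN=4+5+5+4=18 → 22/48 = 0.4583
  de: TP=15, FP=4+3+1+0=8, FN=4+3+0+1=8 → 30/46 = 0.6522
  es: TP=14, FP=5+3+0+1=9, FN=4+3+4+6=17 → 28/54 = 0.5185
  it: TP=18, FP=5+0+4+0=9, FN=0+1+0+3=4 → 36/49 = 0.7347
  pt: TP=12, FP=4+1+6+3=14, FN=0+0+1+0=1 → 24/39 = 0.6154
Weighted-F1 score = Σ (supportᵢ/N)·F1 scoreᵢ with N=118: (29/118)·0.4583 + (23/118)·0.6522 + (31/118)·0.5185 + (22/118)·0.7347 + (13/118)·0.6154 = 0.581

0.581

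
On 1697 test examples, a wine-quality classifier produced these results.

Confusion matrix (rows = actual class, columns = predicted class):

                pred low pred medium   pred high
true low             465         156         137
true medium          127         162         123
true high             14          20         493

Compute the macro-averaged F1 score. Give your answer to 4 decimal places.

0.6280

Per-class F1 score (2·TP/(2·TP+FP+FN)):
  low: TP=465, FP=127+14=141, FN=156+137=293 → 930/1364 = 0.68182
  medium: TP=162, FP=156+20=176, FN=127+123=250 → 324/750 = 0.43200
  high: TP=493, FP=137+123=260, FN=14+20=34 → 986/1280 = 0.77031
Macro-F1 score = mean = (0.68182 + 0.43200 + 0.77031) / 3 = 0.6280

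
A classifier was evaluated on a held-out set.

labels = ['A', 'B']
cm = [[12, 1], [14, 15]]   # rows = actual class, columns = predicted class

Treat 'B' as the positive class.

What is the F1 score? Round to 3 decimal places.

0.667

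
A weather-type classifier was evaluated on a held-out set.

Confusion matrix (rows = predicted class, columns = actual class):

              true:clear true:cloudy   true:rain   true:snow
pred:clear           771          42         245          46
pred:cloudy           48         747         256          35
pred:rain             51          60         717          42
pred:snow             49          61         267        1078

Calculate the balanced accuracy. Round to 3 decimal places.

0.760

Balanced accuracy = mean of per-class recall.
  clear: recall = 771/919 = 0.8390
  cloudy: recall = 747/910 = 0.8209
  rain: recall = 717/1485 = 0.4828
  snow: recall = 1078/1201 = 0.8976
Mean = (0.8390 + 0.8209 + 0.4828 + 0.8976) / 4 = 0.760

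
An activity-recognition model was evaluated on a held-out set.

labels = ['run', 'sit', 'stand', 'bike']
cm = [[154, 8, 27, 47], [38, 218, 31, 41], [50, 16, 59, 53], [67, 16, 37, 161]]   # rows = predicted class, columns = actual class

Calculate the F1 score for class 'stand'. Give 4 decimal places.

Take TP from the diagonal, FP from the rest of the 'stand' prediction marginal, FN from the rest of the 'stand' actual marginal.
F1 score = 2·TP/(2·TP+FP+FN).
stand: TP=59, FP=50+16+53=119, FN=27+31+37=95 → 118/332 = 0.35542

0.3554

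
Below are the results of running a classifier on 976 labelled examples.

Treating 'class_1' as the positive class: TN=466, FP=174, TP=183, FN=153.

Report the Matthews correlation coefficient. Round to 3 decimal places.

MCC = (TP·TN − FP·FN) / √((TP+FP)(TP+FN)(TN+FP)(TN+FN))
Numerator = 183·466 − 174·153 = 58656
Denominator = √(357·336·640·619) = √47520184320 = 217991.2483
MCC = 58656 / 217991.2483 = 0.269

0.269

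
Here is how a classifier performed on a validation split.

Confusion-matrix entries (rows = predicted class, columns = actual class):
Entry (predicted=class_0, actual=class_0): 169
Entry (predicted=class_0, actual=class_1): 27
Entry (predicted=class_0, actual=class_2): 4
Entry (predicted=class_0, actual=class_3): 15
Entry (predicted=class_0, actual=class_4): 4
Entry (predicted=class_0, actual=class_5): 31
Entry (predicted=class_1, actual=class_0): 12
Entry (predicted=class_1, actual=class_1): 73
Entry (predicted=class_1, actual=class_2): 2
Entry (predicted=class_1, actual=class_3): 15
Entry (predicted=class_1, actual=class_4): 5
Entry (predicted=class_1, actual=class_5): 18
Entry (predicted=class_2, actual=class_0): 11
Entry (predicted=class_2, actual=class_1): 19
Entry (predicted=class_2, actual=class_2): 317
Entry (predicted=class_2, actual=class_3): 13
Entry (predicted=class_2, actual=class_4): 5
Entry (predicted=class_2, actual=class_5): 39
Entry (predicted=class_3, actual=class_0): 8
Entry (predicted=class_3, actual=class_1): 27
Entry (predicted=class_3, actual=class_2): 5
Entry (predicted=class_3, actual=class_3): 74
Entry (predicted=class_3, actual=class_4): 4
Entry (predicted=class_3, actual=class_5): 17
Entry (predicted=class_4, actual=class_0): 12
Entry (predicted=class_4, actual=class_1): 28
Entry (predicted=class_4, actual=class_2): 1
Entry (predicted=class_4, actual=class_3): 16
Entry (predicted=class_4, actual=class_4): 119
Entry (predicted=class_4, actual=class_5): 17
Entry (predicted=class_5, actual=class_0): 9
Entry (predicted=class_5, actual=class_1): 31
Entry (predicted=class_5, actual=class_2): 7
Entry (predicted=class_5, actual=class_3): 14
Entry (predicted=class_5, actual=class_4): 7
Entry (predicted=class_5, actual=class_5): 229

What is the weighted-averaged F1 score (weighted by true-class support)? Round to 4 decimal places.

Per-class F1 score (2·TP/(2·TP+FP+FN)):
  class_0: TP=169, FP=27+4+15+4+31=81, FN=12+11+8+12+9=52 → 338/471 = 0.71762
  class_1: TP=73, FP=12+2+15+5+18=52, FN=27+19+27+28+31=132 → 146/330 = 0.44242
  class_2: TP=317, FP=11+19+13+5+39=87, FN=4+2+5+1+7=19 → 634/740 = 0.85676
  class_3: TP=74, FP=8+27+5+4+17=61, FN=15+15+13+16+14=73 → 148/282 = 0.52482
  class_4: TP=119, FP=12+28+1+16+17=74, FN=4+5+5+4+7=25 → 238/337 = 0.70623
  class_5: TP=229, FP=9+31+7+14+7=68, FN=31+18+39+17+17=122 → 458/648 = 0.70679
Weighted-F1 score = Σ (supportᵢ/N)·F1 scoreᵢ with N=1404: (221/1404)·0.71762 + (205/1404)·0.44242 + (336/1404)·0.85676 + (147/1404)·0.52482 + (144/1404)·0.70623 + (351/1404)·0.70679 = 0.6867

0.6867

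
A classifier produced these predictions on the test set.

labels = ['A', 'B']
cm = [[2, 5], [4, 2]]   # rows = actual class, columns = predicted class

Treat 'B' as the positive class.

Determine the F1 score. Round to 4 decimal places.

0.3077

Precision = TP/(TP+FP) = 2/7 = 0.2857
Recall = TP/(TP+FN) = 2/6 = 0.3333
F1 = 2·TP/(2·TP+FP+FN) = 4/13 = 0.3077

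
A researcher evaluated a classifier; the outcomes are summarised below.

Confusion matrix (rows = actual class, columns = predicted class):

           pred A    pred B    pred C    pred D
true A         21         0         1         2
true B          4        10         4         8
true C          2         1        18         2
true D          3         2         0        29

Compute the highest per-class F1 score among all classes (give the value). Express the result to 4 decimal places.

0.7826

Per-class F1 score (2·TP/(2·TP+FP+FN)):
  A: TP=21, FP=4+2+3=9, FN=0+1+2=3 → 42/54 = 0.77778
  B: TP=10, FP=0+1+2=3, FN=4+4+8=16 → 20/39 = 0.51282
  C: TP=18, FP=1+4+0=5, FN=2+1+2=5 → 36/46 = 0.78261
  D: TP=29, FP=2+8+2=12, FN=3+2+0=5 → 58/75 = 0.77333
Highest is class 'C' with F1 score = 0.7826.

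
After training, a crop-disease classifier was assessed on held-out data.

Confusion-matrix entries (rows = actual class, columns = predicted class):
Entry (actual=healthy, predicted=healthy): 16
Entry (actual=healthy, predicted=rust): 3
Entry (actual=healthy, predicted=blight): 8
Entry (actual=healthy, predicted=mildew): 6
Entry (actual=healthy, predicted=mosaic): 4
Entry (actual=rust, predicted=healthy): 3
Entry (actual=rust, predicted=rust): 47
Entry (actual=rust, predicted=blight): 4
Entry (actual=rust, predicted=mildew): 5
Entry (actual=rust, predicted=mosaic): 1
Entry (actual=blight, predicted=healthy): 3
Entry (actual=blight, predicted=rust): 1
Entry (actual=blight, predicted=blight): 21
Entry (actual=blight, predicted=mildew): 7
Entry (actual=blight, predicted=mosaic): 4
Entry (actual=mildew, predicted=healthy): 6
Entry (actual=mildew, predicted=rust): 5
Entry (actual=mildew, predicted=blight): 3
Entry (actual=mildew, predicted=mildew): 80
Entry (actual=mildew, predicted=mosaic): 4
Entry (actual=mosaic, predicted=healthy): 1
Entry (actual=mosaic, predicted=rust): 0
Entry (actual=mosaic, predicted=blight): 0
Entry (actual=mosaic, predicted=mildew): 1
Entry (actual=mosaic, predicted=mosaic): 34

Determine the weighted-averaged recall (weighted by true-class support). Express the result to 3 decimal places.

Per-class recall (TP/(TP+FN)):
  healthy: TP=16, FN=3+8+6+4=21 → 16/37 = 0.4324
  rust: TP=47, FN=3+4+5+1=13 → 47/60 = 0.7833
  blight: TP=21, FN=3+1+7+4=15 → 21/36 = 0.5833
  mildew: TP=80, FN=6+5+3+4=18 → 80/98 = 0.8163
  mosaic: TP=34, FN=1+0+0+1=2 → 34/36 = 0.9444
Weighted-recall = Σ (supportᵢ/N)·recallᵢ with N=267: (37/267)·0.4324 + (60/267)·0.7833 + (36/267)·0.5833 + (98/267)·0.8163 + (36/267)·0.9444 = 0.742

0.742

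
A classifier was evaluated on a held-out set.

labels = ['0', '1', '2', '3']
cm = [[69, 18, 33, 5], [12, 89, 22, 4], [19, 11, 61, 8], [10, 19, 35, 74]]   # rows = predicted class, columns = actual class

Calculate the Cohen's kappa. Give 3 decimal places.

Observed agreement pₒ = trace/N = 293/489 = 0.5992
Expected agreement pₑ = Σ (rowᵢ·colᵢ)/N² = (110·125 + 137·127 + 151·99 + 91·138)/489² = 0.2453
κ = (pₒ − pₑ)/(1 − pₑ) = (0.5992 − 0.2453)/(1 − 0.2453) = 0.469

0.469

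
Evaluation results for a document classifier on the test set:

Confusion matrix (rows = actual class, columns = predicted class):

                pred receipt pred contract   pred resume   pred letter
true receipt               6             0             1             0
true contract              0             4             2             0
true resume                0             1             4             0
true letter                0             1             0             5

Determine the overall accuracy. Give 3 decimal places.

0.792

Accuracy = trace / total = (6+4+4+5=19) / 24 = 19/24 = 0.792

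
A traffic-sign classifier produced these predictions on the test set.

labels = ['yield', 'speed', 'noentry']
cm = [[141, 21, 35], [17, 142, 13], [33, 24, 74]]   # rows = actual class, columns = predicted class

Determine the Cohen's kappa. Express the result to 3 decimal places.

0.565

Observed agreement pₒ = trace/N = 357/500 = 0.7140
Expected agreement pₑ = Σ (rowᵢ·colᵢ)/N² = (197·191 + 172·187 + 131·122)/500² = 0.3431
κ = (pₒ − pₑ)/(1 − pₑ) = (0.7140 − 0.3431)/(1 − 0.3431) = 0.565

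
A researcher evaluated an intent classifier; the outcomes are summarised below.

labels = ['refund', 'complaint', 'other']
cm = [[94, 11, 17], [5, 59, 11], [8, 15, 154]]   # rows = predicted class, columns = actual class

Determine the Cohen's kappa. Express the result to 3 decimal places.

Observed agreement pₒ = trace/N = 307/374 = 0.8209
Expected agreement pₑ = Σ (rowᵢ·colᵢ)/N² = (107·122 + 85·75 + 182·177)/374² = 0.3692
κ = (pₒ − pₑ)/(1 − pₑ) = (0.8209 − 0.3692)/(1 − 0.3692) = 0.716

0.716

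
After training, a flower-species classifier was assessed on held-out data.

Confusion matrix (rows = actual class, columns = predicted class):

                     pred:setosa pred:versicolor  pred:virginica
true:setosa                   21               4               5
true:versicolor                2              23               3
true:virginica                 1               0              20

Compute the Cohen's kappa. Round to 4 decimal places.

Observed agreement pₒ = trace/N = 64/79 = 0.81013
Expected agreement pₑ = Σ (rowᵢ·colᵢ)/N² = (30·24 + 28·27 + 21·28)/79² = 0.33072
κ = (pₒ − pₑ)/(1 − pₑ) = (0.81013 − 0.33072)/(1 − 0.33072) = 0.7163

0.7163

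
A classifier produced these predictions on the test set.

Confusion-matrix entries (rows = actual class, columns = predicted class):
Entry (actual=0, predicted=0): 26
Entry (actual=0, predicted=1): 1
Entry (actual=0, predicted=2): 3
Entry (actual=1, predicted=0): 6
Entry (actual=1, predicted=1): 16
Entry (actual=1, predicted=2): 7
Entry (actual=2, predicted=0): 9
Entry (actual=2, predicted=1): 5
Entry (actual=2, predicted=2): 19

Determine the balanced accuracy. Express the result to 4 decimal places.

Balanced accuracy = mean of per-class recall.
  0: recall = 26/30 = 0.86667
  1: recall = 16/29 = 0.55172
  2: recall = 19/33 = 0.57576
Mean = (0.86667 + 0.55172 + 0.57576) / 3 = 0.6647

0.6647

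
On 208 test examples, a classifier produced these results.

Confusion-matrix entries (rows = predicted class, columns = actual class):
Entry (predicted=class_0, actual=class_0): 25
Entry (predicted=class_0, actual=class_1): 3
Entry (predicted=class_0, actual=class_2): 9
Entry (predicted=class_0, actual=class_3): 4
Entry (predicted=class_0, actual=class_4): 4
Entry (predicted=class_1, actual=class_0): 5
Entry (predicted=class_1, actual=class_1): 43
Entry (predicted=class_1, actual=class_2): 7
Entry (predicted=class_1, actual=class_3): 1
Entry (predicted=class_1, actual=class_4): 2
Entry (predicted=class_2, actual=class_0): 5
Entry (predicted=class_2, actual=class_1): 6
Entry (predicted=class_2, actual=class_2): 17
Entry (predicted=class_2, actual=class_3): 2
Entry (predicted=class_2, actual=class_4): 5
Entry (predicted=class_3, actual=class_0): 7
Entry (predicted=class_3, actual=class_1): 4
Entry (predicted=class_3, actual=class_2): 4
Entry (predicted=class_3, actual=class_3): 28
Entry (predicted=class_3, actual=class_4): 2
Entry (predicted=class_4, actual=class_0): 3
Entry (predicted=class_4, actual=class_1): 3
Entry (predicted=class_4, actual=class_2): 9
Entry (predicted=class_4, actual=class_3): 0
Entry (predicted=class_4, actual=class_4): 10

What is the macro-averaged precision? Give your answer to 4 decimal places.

Per-class precision (TP/(TP+FP)):
  class_0: TP=25, FP=3+9+4+4=20 → 25/45 = 0.55556
  class_1: TP=43, FP=5+7+1+2=15 → 43/58 = 0.74138
  class_2: TP=17, FP=5+6+2+5=18 → 17/35 = 0.48571
  class_3: TP=28, FP=7+4+4+2=17 → 28/45 = 0.62222
  class_4: TP=10, FP=3+3+9+0=15 → 10/25 = 0.40000
Macro-precision = mean = (0.55556 + 0.74138 + 0.48571 + 0.62222 + 0.40000) / 5 = 0.5610

0.5610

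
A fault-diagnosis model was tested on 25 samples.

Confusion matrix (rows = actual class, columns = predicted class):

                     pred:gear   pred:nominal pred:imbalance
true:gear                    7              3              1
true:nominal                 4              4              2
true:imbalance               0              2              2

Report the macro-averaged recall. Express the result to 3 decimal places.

0.512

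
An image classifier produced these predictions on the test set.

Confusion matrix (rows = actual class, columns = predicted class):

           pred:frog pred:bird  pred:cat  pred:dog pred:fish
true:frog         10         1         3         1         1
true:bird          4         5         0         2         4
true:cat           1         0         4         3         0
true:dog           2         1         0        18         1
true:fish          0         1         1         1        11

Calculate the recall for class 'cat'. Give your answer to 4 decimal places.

0.5000

Treat 'cat' as positive and all other classes as negative.
recall = TP/(TP+FN).
cat: TP=4, FN=1+0+3+0=4 → 4/8 = 0.50000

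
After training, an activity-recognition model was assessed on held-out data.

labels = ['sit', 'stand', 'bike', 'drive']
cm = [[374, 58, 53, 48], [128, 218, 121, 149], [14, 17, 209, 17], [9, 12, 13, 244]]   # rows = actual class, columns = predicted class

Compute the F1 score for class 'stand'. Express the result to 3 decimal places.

F1 score = 2·TP/(2·TP+FP+FN).
stand: TP=218, FP=58+17+12=87, FN=128+121+149=398 → 436/921 = 0.4734

0.473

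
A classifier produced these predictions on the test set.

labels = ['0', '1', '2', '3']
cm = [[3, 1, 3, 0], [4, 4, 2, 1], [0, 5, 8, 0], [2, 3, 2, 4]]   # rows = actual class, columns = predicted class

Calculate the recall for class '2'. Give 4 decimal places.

One-vs-rest for '2': TP = diagonal; FP = other classes predicted '2'; FN = '2' predicted as other.
recall = TP/(TP+FN).
2: TP=8, FN=0+5+0=5 → 8/13 = 0.61538

0.6154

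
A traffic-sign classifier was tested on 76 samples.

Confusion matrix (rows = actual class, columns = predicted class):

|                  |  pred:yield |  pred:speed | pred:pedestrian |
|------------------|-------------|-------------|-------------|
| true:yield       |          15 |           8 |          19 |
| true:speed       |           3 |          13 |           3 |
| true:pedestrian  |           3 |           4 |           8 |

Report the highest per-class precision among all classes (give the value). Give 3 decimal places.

Per-class precision (TP/(TP+FP)):
  yield: TP=15, FP=3+3=6 → 15/21 = 0.7143
  speed: TP=13, FP=8+4=12 → 13/25 = 0.5200
  pedestrian: TP=8, FP=19+3=22 → 8/30 = 0.2667
Highest is class 'yield' with precision = 0.714.

0.714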